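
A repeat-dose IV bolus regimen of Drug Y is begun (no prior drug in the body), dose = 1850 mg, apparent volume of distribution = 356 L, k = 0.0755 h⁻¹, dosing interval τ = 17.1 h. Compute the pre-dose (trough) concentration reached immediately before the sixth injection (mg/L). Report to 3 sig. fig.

C₀ per dose = Dose / Vd = 1850 / 356 = 5.197 mg/L
Fraction remaining after one interval: r = e^(−kτ) = e^(−0.07550 × 17.1) = 0.2750
Before dose 6, 5 doses have been given (aged 1τ, 2τ, 3τ, 4τ, 5τ).
C_trough = C₀ × (r + r² + … + r^5) = C₀ × r(1−r^5)/(1−r)
        = 5.197 × 0.2750 × (1 − 0.001573) / (1 − 0.2750) = 1.968 mg/L

1.97 mg/L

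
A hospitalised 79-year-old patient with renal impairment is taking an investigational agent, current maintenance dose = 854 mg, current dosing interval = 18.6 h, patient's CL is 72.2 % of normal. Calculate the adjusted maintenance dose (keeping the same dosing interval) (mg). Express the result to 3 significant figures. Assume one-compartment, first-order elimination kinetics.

617 mg

To keep the same average steady-state level, dosing rate must scale with clearance.
CL ratio = 72.2 / 100 = 0.7220
New dose (same interval) = 854 × 0.7220 = 616.6 mg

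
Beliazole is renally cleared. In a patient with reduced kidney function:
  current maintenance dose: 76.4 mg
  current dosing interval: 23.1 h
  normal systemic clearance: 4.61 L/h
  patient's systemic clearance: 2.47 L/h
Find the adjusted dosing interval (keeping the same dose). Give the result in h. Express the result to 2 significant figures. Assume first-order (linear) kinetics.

43 h

To keep the same average steady-state level, dosing rate must scale with clearance.
CL ratio = 2.47 / 4.61 = 0.5358
New interval (same dose) = 23.1 / 0.5358 = 43.11 h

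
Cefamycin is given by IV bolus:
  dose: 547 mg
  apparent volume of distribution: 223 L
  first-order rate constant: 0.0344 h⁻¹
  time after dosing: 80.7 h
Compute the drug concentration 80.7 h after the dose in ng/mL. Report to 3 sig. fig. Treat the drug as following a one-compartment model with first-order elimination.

C₀ = Dose / Vd = 547.0 / 223 = 2.453 mg/L
C = C₀ · e^(−k·t) = 2.453 × e^(−0.03440 × 80.7)
  = 2.453 × 0.06228 = 0.1528 mg/L
Convert: 0.1528 mg/L × 1000 = 152.8 ng/mL

153 ng/mL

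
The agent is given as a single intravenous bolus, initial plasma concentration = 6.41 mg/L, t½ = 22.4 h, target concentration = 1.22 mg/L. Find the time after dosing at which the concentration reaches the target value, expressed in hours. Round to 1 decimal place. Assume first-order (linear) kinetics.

k = ln2 / t½ = 0.693147 / 22.4 = 0.03094 h⁻¹
t = ln(C₀ / C) / k = ln(6.410 / 1.22) / 0.03094
  = ln(5.254) / 0.03094 = 1.659 / 0.03094 = 53.62 h

53.6 h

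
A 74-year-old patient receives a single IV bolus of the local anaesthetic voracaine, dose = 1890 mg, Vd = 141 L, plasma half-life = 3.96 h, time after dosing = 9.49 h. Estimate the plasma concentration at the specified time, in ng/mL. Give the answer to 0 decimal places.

2546 ng/mL

C₀ = Dose / Vd = 1890 / 141 = 13.40 mg/L
k = ln2 / t½ = 0.693147 / 3.96 = 0.1750 h⁻¹
C = C₀ · e^(−k·t) = 13.40 × e^(−0.1750 × 9.49)
  = 13.40 × 0.1900 = 2.546 mg/L
Convert: 2.546 mg/L × 1000 = 2546 ng/mL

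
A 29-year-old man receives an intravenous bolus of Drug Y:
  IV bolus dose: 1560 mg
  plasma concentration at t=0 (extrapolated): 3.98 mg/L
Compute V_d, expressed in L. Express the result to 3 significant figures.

392 L

Vd = Dose / C₀ = 1560 / 3.98 = 392.0 L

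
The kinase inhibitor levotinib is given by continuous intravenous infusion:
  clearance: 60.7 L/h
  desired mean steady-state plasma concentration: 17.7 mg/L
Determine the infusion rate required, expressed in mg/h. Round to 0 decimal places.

At steady state, infusion rate R₀ = Css × CL = 17.7 × 60.70 = 1074 mg/h

1074 mg/h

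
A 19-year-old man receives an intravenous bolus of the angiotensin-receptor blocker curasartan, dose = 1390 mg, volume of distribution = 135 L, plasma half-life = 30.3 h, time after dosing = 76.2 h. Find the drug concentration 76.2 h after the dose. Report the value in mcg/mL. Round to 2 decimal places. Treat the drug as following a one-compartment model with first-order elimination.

C₀ = Dose / Vd = 1390 / 135 = 10.30 mg/L
k = ln2 / t½ = 0.693147 / 30.3 = 0.02288 h⁻¹
C = C₀ · e^(−k·t) = 10.30 × e^(−0.02288 × 76.2)
  = 10.30 × 0.1749 = 1.801 mg/L
(1.801 mg/L = 1.801 mcg/mL)

1.80 mcg/mL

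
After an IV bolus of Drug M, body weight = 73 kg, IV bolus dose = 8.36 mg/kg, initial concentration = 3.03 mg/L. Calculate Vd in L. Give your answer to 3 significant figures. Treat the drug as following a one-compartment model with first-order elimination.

Dose = 8.36 × 73 = 610.3 mg
Vd = Dose / C₀ = 610.3 / 3.03 = 201.4 L

201 L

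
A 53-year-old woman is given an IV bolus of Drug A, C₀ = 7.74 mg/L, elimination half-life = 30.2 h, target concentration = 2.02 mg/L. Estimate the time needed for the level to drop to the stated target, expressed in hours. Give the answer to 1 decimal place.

58.5 h

k = ln2 / t½ = 0.693147 / 30.2 = 0.02295 h⁻¹
t = ln(C₀ / C) / k = ln(7.740 / 2.02) / 0.02295
  = ln(3.832) / 0.02295 = 1.343 / 0.02295 = 58.52 h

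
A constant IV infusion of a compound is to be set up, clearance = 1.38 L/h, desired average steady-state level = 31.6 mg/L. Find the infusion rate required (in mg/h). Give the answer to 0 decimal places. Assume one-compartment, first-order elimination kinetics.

At steady state, infusion rate R₀ = Css × CL = 31.6 × 1.380 = 43.61 mg/h

44 mg/h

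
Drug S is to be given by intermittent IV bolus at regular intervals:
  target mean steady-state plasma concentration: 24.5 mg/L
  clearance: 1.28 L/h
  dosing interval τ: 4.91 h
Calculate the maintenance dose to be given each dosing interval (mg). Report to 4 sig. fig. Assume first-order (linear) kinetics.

154.0 mg

At steady state, Dose/τ = Css × CL.
Dose = Css × CL × τ = 24.5 × 1.280 × 4.91 = 154.0 mg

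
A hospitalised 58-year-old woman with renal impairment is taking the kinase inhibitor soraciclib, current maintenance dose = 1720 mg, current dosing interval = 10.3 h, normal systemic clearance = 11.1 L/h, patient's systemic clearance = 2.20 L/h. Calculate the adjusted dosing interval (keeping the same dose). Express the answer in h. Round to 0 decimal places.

52 h

To keep the same average steady-state level, dosing rate must scale with clearance.
CL ratio = 2.20 / 11.1 = 0.1982
New interval (same dose) = 10.3 / 0.1982 = 51.97 h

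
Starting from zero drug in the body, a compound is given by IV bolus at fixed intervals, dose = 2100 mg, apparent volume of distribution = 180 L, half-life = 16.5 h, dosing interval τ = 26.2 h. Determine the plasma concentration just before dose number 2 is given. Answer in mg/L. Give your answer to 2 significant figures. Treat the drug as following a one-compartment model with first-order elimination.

C₀ per dose = Dose / Vd = 2100 / 180 = 11.67 mg/L
k = ln2 / t½ = 0.693147 / 16.5 = 0.04201 h⁻¹
Fraction remaining after one interval: r = e^(−kτ) = e^(−0.04201 × 26.2) = 0.3327
Before dose 2, 1 dose has been given (aged 1τ).
C_trough = C₀ × r = 11.67 × 0.3327 = 3.883 mg/L

3.9 mg/L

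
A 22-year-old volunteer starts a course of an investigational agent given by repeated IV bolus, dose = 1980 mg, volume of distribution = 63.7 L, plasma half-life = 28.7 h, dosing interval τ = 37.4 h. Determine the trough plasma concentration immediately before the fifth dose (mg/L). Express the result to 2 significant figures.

21 mg/L

C₀ per dose = Dose / Vd = 1980 / 63.7 = 31.08 mg/L
k = ln2 / t½ = 0.693147 / 28.7 = 0.02415 h⁻¹
Fraction remaining after one interval: r = e^(−kτ) = e^(−0.02415 × 37.4) = 0.4053
Before dose 5, 4 doses have been given (aged 1τ, 2τ, 3τ, 4τ).
C_trough = C₀ × (r + r² + … + r^4) = C₀ × r(1−r^4)/(1−r)
        = 31.08 × 0.4053 × (1 − 0.02698) / (1 − 0.4053) = 20.61 mg/L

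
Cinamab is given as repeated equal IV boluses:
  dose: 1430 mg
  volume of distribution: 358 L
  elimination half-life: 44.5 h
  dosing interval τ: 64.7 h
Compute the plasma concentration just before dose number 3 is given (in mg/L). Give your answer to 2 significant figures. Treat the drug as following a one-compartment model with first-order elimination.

C₀ per dose = Dose / Vd = 1430 / 358 = 3.994 mg/L
k = ln2 / t½ = 0.693147 / 44.5 = 0.01558 h⁻¹
Fraction remaining after one interval: r = e^(−kτ) = e^(−0.01558 × 64.7) = 0.3649
Before dose 3, 2 doses have been given (aged 1τ, 2τ).
C_trough = C₀ × (r + r²) = 3.994 × (0.3649 + 0.1332) = 1.989 mg/L

2.0 mg/L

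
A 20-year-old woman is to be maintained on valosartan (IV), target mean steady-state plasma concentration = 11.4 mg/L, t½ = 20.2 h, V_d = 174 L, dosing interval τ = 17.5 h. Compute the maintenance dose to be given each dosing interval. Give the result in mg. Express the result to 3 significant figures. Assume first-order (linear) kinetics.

1190 mg

k = ln2 / t½ = 0.693147 / 20.2 = 0.03431 h⁻¹
CL = k × Vd = 0.03431 × 174 = 5.970 L/h
At steady state, Dose/τ = Css × CL.
Dose = Css × CL × τ = 11.4 × 5.970 × 17.5 = 1191 mg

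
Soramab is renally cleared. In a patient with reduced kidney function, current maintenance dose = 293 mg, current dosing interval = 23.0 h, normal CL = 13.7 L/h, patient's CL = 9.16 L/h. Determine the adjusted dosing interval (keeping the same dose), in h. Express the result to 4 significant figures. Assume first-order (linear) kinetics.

34.40 h

To keep the same average steady-state level, dosing rate must scale with clearance.
CL ratio = 9.16 / 13.7 = 0.6686
New interval (same dose) = 23.0 / 0.6686 = 34.40 h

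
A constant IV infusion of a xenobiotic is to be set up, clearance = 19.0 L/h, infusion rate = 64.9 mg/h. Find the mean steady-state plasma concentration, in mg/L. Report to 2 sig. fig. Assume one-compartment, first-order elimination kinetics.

3.4 mg/L

At steady state Css = R₀ / CL = 64.9 / 19.00 = 3.416 mg/L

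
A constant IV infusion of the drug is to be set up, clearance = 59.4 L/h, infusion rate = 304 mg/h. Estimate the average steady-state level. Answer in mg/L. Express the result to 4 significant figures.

At steady state Css = R₀ / CL = 304 / 59.40 = 5.118 mg/L

5.118 mg/L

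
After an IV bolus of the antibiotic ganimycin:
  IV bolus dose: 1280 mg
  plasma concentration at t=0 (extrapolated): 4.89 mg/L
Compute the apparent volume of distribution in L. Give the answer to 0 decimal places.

262 L

Vd = Dose / C₀ = 1280 / 4.89 = 261.8 L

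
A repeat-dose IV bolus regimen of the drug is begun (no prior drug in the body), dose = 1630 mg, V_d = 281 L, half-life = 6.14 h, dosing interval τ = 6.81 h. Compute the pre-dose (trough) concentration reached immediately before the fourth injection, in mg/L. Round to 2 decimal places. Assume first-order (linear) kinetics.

4.51 mg/L

C₀ per dose = Dose / Vd = 1630 / 281 = 5.801 mg/L
k = ln2 / t½ = 0.693147 / 6.14 = 0.1129 h⁻¹
Fraction remaining after one interval: r = e^(−kτ) = e^(−0.1129 × 6.81) = 0.4635
Before dose 4, 3 doses have been given (aged 1τ, 2τ, 3τ).
C_trough = C₀ × (r + r² + … + r^3) = C₀ × r(1−r^3)/(1−r)
        = 5.801 × 0.4635 × (1 − 0.09957) / (1 − 0.4635) = 4.513 mg/L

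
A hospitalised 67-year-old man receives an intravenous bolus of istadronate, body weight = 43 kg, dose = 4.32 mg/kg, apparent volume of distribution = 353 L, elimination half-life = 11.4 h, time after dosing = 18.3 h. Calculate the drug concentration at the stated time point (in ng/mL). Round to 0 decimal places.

173 ng/mL

Total dose = 4.32 × 43 = 185.8 mg
C₀ = Dose / Vd = 185.8 / 353 = 0.5263 mg/L
k = ln2 / t½ = 0.693147 / 11.4 = 0.06080 h⁻¹
C = C₀ · e^(−k·t) = 0.5263 × e^(−0.06080 × 18.3)
  = 0.5263 × 0.3287 = 0.1730 mg/L
Convert: 0.1730 mg/L × 1000 = 173.0 ng/mL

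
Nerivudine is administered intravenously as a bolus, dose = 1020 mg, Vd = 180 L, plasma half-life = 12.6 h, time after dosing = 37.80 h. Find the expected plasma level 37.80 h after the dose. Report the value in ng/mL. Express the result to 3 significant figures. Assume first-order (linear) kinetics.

C₀ = Dose / Vd = 1020 / 180 = 5.667 mg/L
k = ln2 / t½ = 0.693147 / 12.6 = 0.05501 h⁻¹
t / t½ = 37.80 / 12.6 = 3 half-lives
C = C₀ × (1/2)^3 = 5.667 × 0.1250 = 0.7084 mg/L
Convert: 0.7084 mg/L × 1000 = 708.4 ng/mL

708 ng/mL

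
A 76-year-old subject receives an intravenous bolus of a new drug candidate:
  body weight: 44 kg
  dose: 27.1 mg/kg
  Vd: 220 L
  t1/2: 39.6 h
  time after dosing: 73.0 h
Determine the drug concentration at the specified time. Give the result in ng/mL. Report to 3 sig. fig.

1510 ng/mL

Total dose = 27.1 × 44 = 1192 mg
C₀ = Dose / Vd = 1192 / 220 = 5.418 mg/L
k = ln2 / t½ = 0.693147 / 39.6 = 0.01750 h⁻¹
C = C₀ · e^(−k·t) = 5.418 × e^(−0.01750 × 73.0)
  = 5.418 × 0.2787 = 1.510 mg/L
Convert: 1.510 mg/L × 1000 = 1510 ng/mL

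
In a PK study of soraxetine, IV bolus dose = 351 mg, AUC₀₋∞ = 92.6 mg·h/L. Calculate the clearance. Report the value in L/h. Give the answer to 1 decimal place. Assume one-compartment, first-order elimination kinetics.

CL = Dose / AUC = 351 / 92.6 = 3.790 L/h

3.8 L/h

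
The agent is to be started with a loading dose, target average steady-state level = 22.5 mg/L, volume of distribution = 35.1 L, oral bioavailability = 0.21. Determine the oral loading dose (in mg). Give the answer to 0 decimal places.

LD = Css × Vd / F = 22.5 × 35.1 / 0.21 = 3761 mg

3761 mg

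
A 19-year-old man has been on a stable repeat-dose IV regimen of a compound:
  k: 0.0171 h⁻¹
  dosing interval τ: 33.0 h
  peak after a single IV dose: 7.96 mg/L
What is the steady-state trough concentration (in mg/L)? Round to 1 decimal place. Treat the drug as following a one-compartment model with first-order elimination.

e^(−kτ) = e^(−0.01710 × 33.0) = 0.5688
Accumulation ratio R = 1 / (1 − e^(−kτ)) = 1 / (1 − 0.5688) = 2.319
Steady-state trough = C₀ × R × e^(−kτ) = 7.96 × 2.319 × 0.5688 = 10.50 mg/L

10.5 mg/L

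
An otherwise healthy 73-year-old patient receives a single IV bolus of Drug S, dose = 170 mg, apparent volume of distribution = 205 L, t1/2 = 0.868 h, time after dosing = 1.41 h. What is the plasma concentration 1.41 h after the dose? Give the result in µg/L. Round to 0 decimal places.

C₀ = Dose / Vd = 170.0 / 205 = 0.8293 mg/L
k = ln2 / t½ = 0.693147 / 0.868 = 0.7986 h⁻¹
C = C₀ · e^(−k·t) = 0.8293 × e^(−0.7986 × 1.41)
  = 0.8293 × 0.3243 = 0.2689 mg/L
Convert: 0.2689 mg/L × 1000 = 268.9 µg/L

269 µg/L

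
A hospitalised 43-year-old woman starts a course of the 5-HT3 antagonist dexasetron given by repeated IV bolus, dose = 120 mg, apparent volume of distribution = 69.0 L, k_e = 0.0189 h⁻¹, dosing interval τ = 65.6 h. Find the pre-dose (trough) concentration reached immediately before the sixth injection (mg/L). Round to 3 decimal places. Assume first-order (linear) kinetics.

0.707 mg/L

C₀ per dose = Dose / Vd = 120 / 69.0 = 1.739 mg/L
Fraction remaining after one interval: r = e^(−kτ) = e^(−0.01890 × 65.6) = 0.2894
Before dose 6, 5 doses have been given (aged 1τ, 2τ, 3τ, 4τ, 5τ).
C_trough = C₀ × (r + r² + … + r^5) = C₀ × r(1−r^5)/(1−r)
        = 1.739 × 0.2894 × (1 − 0.002030) / (1 − 0.2894) = 0.7068 mg/L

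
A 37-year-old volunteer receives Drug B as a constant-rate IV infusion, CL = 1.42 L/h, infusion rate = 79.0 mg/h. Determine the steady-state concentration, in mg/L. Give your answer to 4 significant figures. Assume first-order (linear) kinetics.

At steady state Css = R₀ / CL = 79.0 / 1.420 = 55.63 mg/L

55.63 mg/L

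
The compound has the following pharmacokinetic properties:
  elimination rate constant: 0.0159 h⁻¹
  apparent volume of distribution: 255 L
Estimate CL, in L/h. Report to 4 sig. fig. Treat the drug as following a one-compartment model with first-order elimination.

4.055 L/h

CL = k × Vd = 0.0159 × 255 = 4.055 L/h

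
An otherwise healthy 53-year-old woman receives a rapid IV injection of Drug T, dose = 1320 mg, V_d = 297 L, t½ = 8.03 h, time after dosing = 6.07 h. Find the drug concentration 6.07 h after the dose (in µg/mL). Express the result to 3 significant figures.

2.63 µg/mL

C₀ = Dose / Vd = 1320 / 297 = 4.444 mg/L
k = ln2 / t½ = 0.693147 / 8.03 = 0.08632 h⁻¹
C = C₀ · e^(−k·t) = 4.444 × e^(−0.08632 × 6.07)
  = 4.444 × 0.5922 = 2.632 mg/L
(2.632 mg/L = 2.632 µg/mL)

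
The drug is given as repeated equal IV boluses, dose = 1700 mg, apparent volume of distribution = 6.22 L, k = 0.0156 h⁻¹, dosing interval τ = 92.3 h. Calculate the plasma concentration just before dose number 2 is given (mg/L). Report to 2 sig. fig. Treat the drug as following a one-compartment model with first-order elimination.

65 mg/L

C₀ per dose = Dose / Vd = 1700 / 6.22 = 273.3 mg/L
Fraction remaining after one interval: r = e^(−kτ) = e^(−0.01560 × 92.3) = 0.2370
Before dose 2, 1 dose has been given (aged 1τ).
C_trough = C₀ × r = 273.3 × 0.2370 = 64.77 mg/L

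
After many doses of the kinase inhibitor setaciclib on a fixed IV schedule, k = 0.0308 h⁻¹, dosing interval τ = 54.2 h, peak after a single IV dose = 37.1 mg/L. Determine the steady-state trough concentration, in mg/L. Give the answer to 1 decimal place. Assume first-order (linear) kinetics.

8.6 mg/L

e^(−kτ) = e^(−0.03080 × 54.2) = 0.1884
Accumulation ratio R = 1 / (1 − e^(−kτ)) = 1 / (1 − 0.1884) = 1.232
Steady-state trough = C₀ × R × e^(−kτ) = 37.1 × 1.232 × 0.1884 = 8.611 mg/L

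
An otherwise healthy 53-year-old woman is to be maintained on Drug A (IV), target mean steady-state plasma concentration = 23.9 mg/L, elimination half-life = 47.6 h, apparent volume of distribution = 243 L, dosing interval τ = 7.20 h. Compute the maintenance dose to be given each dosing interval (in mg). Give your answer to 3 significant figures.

k = ln2 / t½ = 0.693147 / 47.6 = 0.01456 h⁻¹
CL = k × Vd = 0.01456 × 243 = 3.538 L/h
At steady state, Dose/τ = Css × CL.
Dose = Css × CL × τ = 23.9 × 3.538 × 7.20 = 608.8 mg

609 mg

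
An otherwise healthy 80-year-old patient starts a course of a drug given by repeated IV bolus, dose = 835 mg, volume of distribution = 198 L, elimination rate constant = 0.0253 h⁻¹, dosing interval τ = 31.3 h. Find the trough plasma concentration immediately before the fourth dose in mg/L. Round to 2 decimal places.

3.17 mg/L

C₀ per dose = Dose / Vd = 835 / 198 = 4.217 mg/L
Fraction remaining after one interval: r = e^(−kτ) = e^(−0.02530 × 31.3) = 0.4530
Before dose 4, 3 doses have been given (aged 1τ, 2τ, 3τ).
C_trough = C₀ × (r + r² + … + r^3) = C₀ × r(1−r^3)/(1−r)
        = 4.217 × 0.4530 × (1 − 0.09296) / (1 − 0.4530) = 3.168 mg/L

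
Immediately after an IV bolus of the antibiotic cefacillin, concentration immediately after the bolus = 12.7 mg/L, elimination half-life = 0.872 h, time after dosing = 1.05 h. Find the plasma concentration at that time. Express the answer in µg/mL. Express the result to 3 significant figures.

k = ln2 / t½ = 0.693147 / 0.872 = 0.7949 h⁻¹
C = C₀ · e^(−k·t) = 12.70 × e^(−0.7949 × 1.05)
  = 12.70 × 0.4340 = 5.512 mg/L
(5.512 mg/L = 5.512 µg/mL)

5.51 µg/mL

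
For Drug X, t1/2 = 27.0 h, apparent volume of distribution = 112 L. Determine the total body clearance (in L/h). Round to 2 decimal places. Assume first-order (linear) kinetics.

2.88 L/h

k = ln2 / t½ = 0.693147 / 27.0 = 0.02567 h⁻¹
CL = k × Vd = 0.02567 × 112 = 2.875 L/h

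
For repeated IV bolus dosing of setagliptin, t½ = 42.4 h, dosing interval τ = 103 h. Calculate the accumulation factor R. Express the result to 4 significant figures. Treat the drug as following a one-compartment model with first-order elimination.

1.228

k = ln2 / t½ = 0.693147 / 42.4 = 0.01635 h⁻¹
e^(−kτ) = e^(−0.01635 × 103) = 0.1856
Accumulation ratio R = 1 / (1 − e^(−kτ)) = 1 / (1 − 0.1856) = 1.228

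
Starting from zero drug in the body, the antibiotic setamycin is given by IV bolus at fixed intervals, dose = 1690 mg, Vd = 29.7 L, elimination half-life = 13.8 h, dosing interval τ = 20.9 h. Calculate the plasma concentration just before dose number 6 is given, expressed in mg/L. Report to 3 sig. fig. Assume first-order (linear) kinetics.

C₀ per dose = Dose / Vd = 1690 / 29.7 = 56.90 mg/L
k = ln2 / t½ = 0.693147 / 13.8 = 0.05023 h⁻¹
Fraction remaining after one interval: r = e^(−kτ) = e^(−0.05023 × 20.9) = 0.3500
Before dose 6, 5 doses have been given (aged 1τ, 2τ, 3τ, 4τ, 5τ).
C_trough = C₀ × (r + r² + … + r^5) = C₀ × r(1−r^5)/(1−r)
        = 56.90 × 0.3500 × (1 − 0.005252) / (1 − 0.3500) = 30.48 mg/L

30.5 mg/L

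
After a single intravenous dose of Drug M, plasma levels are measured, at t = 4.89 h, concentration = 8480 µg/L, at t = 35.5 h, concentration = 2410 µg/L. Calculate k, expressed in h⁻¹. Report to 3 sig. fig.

k = ln(C₁/C₂) / (t₂ − t₁) = ln(8480/2410) / (35.5 − 4.89)
  = 1.258 / 30.61 = 0.04110 h⁻¹

0.0411 h⁻¹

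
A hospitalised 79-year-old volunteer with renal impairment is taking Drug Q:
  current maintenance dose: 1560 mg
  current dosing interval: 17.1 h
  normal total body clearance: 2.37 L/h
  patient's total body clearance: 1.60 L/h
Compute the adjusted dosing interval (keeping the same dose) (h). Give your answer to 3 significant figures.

25.3 h

To keep the same average steady-state level, dosing rate must scale with clearance.
CL ratio = 1.60 / 2.37 = 0.6751
New interval (same dose) = 17.1 / 0.6751 = 25.33 h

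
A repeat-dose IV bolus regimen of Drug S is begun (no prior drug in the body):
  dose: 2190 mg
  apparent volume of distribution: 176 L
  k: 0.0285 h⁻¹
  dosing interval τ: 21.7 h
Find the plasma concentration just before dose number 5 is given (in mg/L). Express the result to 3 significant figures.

C₀ per dose = Dose / Vd = 2190 / 176 = 12.44 mg/L
Fraction remaining after one interval: r = e^(−kτ) = e^(−0.02850 × 21.7) = 0.5388
Before dose 5, 4 doses have been given (aged 1τ, 2τ, 3τ, 4τ).
C_trough = C₀ × (r + r² + … + r^4) = C₀ × r(1−r^4)/(1−r)
        = 12.44 × 0.5388 × (1 − 0.08428) / (1 − 0.5388) = 13.31 mg/L

13.3 mg/L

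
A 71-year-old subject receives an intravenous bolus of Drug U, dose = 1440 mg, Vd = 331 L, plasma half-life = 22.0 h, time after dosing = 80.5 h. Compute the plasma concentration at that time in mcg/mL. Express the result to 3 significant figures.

C₀ = Dose / Vd = 1440 / 331 = 4.350 mg/L
k = ln2 / t½ = 0.693147 / 22.0 = 0.03151 h⁻¹
C = C₀ · e^(−k·t) = 4.350 × e^(−0.03151 × 80.5)
  = 4.350 × 0.07914 = 0.3443 mg/L
(0.3443 mg/L = 0.3443 mcg/mL)

0.344 mcg/mL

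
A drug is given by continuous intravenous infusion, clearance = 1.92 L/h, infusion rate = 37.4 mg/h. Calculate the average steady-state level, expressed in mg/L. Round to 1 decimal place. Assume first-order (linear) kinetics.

19.5 mg/L

At steady state Css = R₀ / CL = 37.4 / 1.920 = 19.48 mg/L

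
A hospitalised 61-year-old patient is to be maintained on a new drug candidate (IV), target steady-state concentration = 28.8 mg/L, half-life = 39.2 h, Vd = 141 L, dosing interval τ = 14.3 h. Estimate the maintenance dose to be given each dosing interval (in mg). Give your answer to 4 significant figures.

1027 mg

k = ln2 / t½ = 0.693147 / 39.2 = 0.01768 h⁻¹
CL = k × Vd = 0.01768 × 141 = 2.493 L/h
At steady state, Dose/τ = Css × CL.
Dose = Css × CL × τ = 28.8 × 2.493 × 14.3 = 1027 mg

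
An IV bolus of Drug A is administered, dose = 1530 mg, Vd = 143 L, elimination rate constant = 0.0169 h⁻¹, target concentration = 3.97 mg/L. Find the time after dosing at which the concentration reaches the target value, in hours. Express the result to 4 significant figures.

58.66 h

C₀ = Dose / Vd = 1530 / 143 = 10.70 mg/L
t = ln(C₀ / C) / k = ln(10.70 / 3.97) / 0.01690
  = ln(2.695) / 0.01690 = 0.9914 / 0.01690 = 58.66 h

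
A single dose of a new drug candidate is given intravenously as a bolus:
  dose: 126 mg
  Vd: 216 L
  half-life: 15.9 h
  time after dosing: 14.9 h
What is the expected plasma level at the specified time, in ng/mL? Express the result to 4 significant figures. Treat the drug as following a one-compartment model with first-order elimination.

C₀ = Dose / Vd = 126.0 / 216 = 0.5833 mg/L
k = ln2 / t½ = 0.693147 / 15.9 = 0.04359 h⁻¹
C = C₀ · e^(−k·t) = 0.5833 × e^(−0.04359 × 14.9)
  = 0.5833 × 0.5223 = 0.3047 mg/L
Convert: 0.3047 mg/L × 1000 = 304.7 ng/mL

304.7 ng/mL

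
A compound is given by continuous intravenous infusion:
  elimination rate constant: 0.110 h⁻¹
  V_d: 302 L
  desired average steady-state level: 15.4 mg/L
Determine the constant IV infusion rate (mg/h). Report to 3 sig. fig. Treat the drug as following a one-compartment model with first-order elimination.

512 mg/h

CL = k × Vd = 0.1100 × 302 = 33.22 L/h
At steady state, infusion rate R₀ = Css × CL = 15.4 × 33.22 = 511.6 mg/h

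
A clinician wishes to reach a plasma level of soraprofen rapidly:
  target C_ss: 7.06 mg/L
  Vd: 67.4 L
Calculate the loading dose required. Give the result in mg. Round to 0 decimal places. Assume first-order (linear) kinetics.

LD = Css × Vd = 7.06 × 67.4 = 475.8 mg

476 mg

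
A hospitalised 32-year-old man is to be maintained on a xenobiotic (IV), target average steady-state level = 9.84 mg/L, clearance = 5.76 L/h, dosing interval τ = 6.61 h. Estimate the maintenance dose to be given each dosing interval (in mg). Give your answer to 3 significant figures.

At steady state, Dose/τ = Css × CL.
Dose = Css × CL × τ = 9.84 × 5.760 × 6.61 = 374.6 mg

375 mg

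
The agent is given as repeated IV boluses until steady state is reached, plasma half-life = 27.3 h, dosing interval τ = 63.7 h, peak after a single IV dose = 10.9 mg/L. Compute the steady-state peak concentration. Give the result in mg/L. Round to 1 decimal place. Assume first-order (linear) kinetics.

13.6 mg/L

k = ln2 / t½ = 0.693147 / 27.3 = 0.02539 h⁻¹
e^(−kτ) = e^(−0.02539 × 63.7) = 0.1984
Accumulation ratio R = 1 / (1 − e^(−kτ)) = 1 / (1 − 0.1984) = 1.248
Steady-state peak = C₀ × R = 10.9 × 1.248 = 13.60 mg/L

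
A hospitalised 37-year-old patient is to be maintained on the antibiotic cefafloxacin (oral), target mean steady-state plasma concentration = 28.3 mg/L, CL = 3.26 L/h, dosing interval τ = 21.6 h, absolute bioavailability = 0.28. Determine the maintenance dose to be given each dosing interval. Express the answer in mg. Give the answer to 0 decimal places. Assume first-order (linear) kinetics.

At steady state, F × (Dose/τ) = Css × CL.
Dose = Css × CL × τ / F = 28.3 × 3.260 × 21.6 / 0.28 = 7117 mg

7117 mg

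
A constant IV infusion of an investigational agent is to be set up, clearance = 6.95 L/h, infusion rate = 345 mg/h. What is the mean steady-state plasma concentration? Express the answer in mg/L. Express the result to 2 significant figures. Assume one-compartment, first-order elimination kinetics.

At steady state Css = R₀ / CL = 345 / 6.950 = 49.64 mg/L

50 mg/L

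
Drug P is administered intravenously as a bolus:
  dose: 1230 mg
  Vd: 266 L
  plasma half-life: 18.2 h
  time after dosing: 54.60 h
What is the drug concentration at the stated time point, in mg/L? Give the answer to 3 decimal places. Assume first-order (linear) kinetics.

C₀ = Dose / Vd = 1230 / 266 = 4.624 mg/L
k = ln2 / t½ = 0.693147 / 18.2 = 0.03809 h⁻¹
t / t½ = 54.60 / 18.2 = 3 half-lives
C = C₀ × (1/2)^3 = 4.624 × 0.1250 = 0.5780 mg/L

0.578 mg/L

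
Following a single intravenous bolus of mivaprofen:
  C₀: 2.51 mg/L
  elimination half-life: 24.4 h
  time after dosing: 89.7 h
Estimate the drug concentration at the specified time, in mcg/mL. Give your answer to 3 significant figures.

k = ln2 / t½ = 0.693147 / 24.4 = 0.02841 h⁻¹
C = C₀ · e^(−k·t) = 2.510 × e^(−0.02841 × 89.7)
  = 2.510 × 0.07821 = 0.1963 mg/L
(0.1963 mg/L = 0.1963 mcg/mL)

0.196 mcg/mL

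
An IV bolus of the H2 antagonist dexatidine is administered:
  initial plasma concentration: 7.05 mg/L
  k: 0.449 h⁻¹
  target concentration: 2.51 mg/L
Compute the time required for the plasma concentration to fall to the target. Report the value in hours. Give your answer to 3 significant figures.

2.30 h

t = ln(C₀ / C) / k = ln(7.050 / 2.51) / 0.4490
  = ln(2.809) / 0.4490 = 1.033 / 0.4490 = 2.301 h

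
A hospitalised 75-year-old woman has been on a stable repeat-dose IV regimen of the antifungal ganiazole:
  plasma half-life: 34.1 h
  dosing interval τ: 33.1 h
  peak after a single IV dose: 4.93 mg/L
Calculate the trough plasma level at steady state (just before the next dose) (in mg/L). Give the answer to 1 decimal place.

5.1 mg/L

k = ln2 / t½ = 0.693147 / 34.1 = 0.02033 h⁻¹
e^(−kτ) = e^(−0.02033 × 33.1) = 0.5102
Accumulation ratio R = 1 / (1 − e^(−kτ)) = 1 / (1 − 0.5102) = 2.042
Steady-state trough = C₀ × R × e^(−kτ) = 4.93 × 2.042 × 0.5102 = 5.136 mg/L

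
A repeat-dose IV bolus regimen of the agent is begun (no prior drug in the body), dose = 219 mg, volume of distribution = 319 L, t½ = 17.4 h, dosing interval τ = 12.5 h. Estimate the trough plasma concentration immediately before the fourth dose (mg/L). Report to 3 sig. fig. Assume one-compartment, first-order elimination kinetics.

0.825 mg/L

C₀ per dose = Dose / Vd = 219 / 319 = 0.6865 mg/L
k = ln2 / t½ = 0.693147 / 17.4 = 0.03984 h⁻¹
Fraction remaining after one interval: r = e^(−kτ) = e^(−0.03984 × 12.5) = 0.6077
Before dose 4, 3 doses have been given (aged 1τ, 2τ, 3τ).
C_trough = C₀ × (r + r² + … + r^3) = C₀ × r(1−r^3)/(1−r)
        = 0.6865 × 0.6077 × (1 − 0.2244) / (1 − 0.6077) = 0.8248 mg/L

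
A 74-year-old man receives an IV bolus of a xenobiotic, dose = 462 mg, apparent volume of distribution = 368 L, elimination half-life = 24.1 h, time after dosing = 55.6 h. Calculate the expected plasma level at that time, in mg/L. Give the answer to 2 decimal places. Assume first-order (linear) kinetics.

C₀ = Dose / Vd = 462.0 / 368 = 1.255 mg/L
k = ln2 / t½ = 0.693147 / 24.1 = 0.02876 h⁻¹
C = C₀ · e^(−k·t) = 1.255 × e^(−0.02876 × 55.6)
  = 1.255 × 0.2021 = 0.2536 mg/L

0.25 mg/L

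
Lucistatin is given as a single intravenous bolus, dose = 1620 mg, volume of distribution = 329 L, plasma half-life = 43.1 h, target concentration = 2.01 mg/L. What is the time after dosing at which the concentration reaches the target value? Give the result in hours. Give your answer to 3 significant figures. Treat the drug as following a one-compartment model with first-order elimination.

55.7 h

C₀ = Dose / Vd = 1620 / 329 = 4.924 mg/L
k = ln2 / t½ = 0.693147 / 43.1 = 0.01608 h⁻¹
t = ln(C₀ / C) / k = ln(4.924 / 2.01) / 0.01608
  = ln(2.450) / 0.01608 = 0.8961 / 0.01608 = 55.73 h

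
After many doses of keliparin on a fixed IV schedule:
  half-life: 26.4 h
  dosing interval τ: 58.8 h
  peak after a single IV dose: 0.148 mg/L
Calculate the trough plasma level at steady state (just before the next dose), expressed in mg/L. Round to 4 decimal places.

0.0402 mg/L

k = ln2 / t½ = 0.693147 / 26.4 = 0.02626 h⁻¹
e^(−kτ) = e^(−0.02626 × 58.8) = 0.2135
Accumulation ratio R = 1 / (1 − e^(−kτ)) = 1 / (1 − 0.2135) = 1.271
Steady-state trough = C₀ × R × e^(−kτ) = 0.148 × 1.271 × 0.2135 = 0.04016 mg/L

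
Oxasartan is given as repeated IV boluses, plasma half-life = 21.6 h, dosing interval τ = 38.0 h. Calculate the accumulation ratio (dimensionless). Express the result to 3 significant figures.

1.42

k = ln2 / t½ = 0.693147 / 21.6 = 0.03209 h⁻¹
e^(−kτ) = e^(−0.03209 × 38.0) = 0.2954
Accumulation ratio R = 1 / (1 − e^(−kτ)) = 1 / (1 − 0.2954) = 1.419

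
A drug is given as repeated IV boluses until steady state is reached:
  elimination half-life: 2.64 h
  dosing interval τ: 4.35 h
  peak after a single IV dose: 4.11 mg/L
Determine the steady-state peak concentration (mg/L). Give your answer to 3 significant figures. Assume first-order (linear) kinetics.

6.04 mg/L

k = ln2 / t½ = 0.693147 / 2.64 = 0.2626 h⁻¹
e^(−kτ) = e^(−0.2626 × 4.35) = 0.3191
Accumulation ratio R = 1 / (1 − e^(−kτ)) = 1 / (1 − 0.3191) = 1.469
Steady-state peak = C₀ × R = 4.11 × 1.469 = 6.038 mg/L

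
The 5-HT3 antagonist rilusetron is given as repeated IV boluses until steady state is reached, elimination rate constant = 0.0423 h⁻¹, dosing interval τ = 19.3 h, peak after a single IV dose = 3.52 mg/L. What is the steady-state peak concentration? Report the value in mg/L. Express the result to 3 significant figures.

6.31 mg/L

e^(−kτ) = e^(−0.04230 × 19.3) = 0.4420
Accumulation ratio R = 1 / (1 − e^(−kτ)) = 1 / (1 − 0.4420) = 1.792
Steady-state peak = C₀ × R = 3.52 × 1.792 = 6.308 mg/L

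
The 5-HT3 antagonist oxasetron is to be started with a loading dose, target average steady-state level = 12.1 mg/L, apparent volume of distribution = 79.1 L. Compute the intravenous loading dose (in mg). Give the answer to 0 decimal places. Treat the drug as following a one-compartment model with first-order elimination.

LD = Css × Vd = 12.1 × 79.1 = 957.1 mg

957 mg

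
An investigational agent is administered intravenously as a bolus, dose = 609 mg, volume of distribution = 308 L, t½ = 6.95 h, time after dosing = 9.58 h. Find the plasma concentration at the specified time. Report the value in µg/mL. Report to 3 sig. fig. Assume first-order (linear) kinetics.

C₀ = Dose / Vd = 609.0 / 308 = 1.977 mg/L
k = ln2 / t½ = 0.693147 / 6.95 = 0.09973 h⁻¹
C = C₀ · e^(−k·t) = 1.977 × e^(−0.09973 × 9.58)
  = 1.977 × 0.3847 = 0.7606 mg/L
(0.7606 mg/L = 0.7606 µg/mL)

0.761 µg/mL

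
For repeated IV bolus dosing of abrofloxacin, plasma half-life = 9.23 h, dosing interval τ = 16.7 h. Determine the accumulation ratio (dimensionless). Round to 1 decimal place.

1.4

k = ln2 / t½ = 0.693147 / 9.23 = 0.07510 h⁻¹
e^(−kτ) = e^(−0.07510 × 16.7) = 0.2853
Accumulation ratio R = 1 / (1 − e^(−kτ)) = 1 / (1 − 0.2853) = 1.399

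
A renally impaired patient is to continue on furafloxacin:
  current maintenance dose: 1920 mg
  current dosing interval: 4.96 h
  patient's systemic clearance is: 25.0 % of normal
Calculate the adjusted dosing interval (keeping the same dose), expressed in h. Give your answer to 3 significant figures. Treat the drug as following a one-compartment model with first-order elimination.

19.8 h

To keep the same average steady-state level, dosing rate must scale with clearance.
CL ratio = 25.0 / 100 = 0.2500
New interval (same dose) = 4.96 / 0.2500 = 19.84 h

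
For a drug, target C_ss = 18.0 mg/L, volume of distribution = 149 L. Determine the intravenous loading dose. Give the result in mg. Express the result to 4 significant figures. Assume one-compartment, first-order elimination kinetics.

LD = Css × Vd = 18.0 × 149 = 2682 mg

2682 mg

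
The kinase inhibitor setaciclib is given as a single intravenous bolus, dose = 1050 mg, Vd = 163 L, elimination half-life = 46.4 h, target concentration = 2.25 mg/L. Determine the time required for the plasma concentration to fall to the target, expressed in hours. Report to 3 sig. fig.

C₀ = Dose / Vd = 1050 / 163 = 6.442 mg/L
k = ln2 / t½ = 0.693147 / 46.4 = 0.01494 h⁻¹
t = ln(C₀ / C) / k = ln(6.442 / 2.25) / 0.01494
  = ln(2.863) / 0.01494 = 1.052 / 0.01494 = 70.41 h

70.4 h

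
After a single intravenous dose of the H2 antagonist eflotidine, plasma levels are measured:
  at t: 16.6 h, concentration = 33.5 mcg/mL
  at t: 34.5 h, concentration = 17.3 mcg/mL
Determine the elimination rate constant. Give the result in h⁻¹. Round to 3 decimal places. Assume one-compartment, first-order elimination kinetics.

k = ln(C₁/C₂) / (t₂ − t₁) = ln(33.5/17.3) / (34.5 − 16.6)
  = 0.6608 / 17.90 = 0.03692 h⁻¹

0.037 h⁻¹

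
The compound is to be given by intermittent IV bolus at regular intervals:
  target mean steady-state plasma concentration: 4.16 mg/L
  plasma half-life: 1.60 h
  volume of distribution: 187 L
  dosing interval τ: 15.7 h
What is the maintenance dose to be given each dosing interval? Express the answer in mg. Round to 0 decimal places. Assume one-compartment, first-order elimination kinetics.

k = ln2 / t½ = 0.693147 / 1.60 = 0.4332 h⁻¹
CL = k × Vd = 0.4332 × 187 = 81.01 L/h
At steady state, Dose/τ = Css × CL.
Dose = Css × CL × τ = 4.16 × 81.01 × 15.7 = 5291 mg

5291 mg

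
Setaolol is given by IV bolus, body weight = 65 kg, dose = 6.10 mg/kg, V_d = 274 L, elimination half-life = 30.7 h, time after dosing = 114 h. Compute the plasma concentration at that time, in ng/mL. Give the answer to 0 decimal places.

Total dose = 6.10 × 65 = 396.5 mg
C₀ = Dose / Vd = 396.5 / 274 = 1.447 mg/L
k = ln2 / t½ = 0.693147 / 30.7 = 0.02258 h⁻¹
C = C₀ · e^(−k·t) = 1.447 × e^(−0.02258 × 114)
  = 1.447 × 0.07622 = 0.1103 mg/L
Convert: 0.1103 mg/L × 1000 = 110.3 ng/mL

110 ng/mL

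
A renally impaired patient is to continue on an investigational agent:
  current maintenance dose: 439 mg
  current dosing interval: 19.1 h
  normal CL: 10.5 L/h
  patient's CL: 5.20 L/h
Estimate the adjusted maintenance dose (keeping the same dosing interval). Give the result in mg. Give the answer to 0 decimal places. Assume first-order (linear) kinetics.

To keep the same average steady-state level, dosing rate must scale with clearance.
CL ratio = 5.20 / 10.5 = 0.4952
New dose (same interval) = 439 × 0.4952 = 217.4 mg

217 mg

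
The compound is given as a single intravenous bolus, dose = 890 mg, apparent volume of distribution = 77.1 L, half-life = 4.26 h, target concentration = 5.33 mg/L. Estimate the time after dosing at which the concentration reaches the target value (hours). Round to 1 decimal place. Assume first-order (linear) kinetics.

C₀ = Dose / Vd = 890.0 / 77.1 = 11.54 mg/L
k = ln2 / t½ = 0.693147 / 4.26 = 0.1627 h⁻¹
t = ln(C₀ / C) / k = ln(11.54 / 5.33) / 0.1627
  = ln(2.165) / 0.1627 = 0.7724 / 0.1627 = 4.747 h

4.7 h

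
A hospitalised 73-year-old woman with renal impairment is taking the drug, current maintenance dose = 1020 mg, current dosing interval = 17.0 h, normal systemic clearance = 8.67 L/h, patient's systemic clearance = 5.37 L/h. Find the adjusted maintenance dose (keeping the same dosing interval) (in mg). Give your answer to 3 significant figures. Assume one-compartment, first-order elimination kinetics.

To keep the same average steady-state level, dosing rate must scale with clearance.
CL ratio = 5.37 / 8.67 = 0.6194
New dose (same interval) = 1020 × 0.6194 = 631.8 mg

632 mg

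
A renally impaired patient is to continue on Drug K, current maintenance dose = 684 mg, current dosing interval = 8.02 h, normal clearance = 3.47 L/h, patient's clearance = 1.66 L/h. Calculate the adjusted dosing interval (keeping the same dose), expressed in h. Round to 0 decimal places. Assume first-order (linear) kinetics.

17 h

To keep the same average steady-state level, dosing rate must scale with clearance.
CL ratio = 1.66 / 3.47 = 0.4784
New interval (same dose) = 8.02 / 0.4784 = 16.76 h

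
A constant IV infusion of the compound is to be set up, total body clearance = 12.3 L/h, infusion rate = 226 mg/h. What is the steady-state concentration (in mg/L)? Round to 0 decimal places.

At steady state Css = R₀ / CL = 226 / 12.30 = 18.37 mg/L

18 mg/L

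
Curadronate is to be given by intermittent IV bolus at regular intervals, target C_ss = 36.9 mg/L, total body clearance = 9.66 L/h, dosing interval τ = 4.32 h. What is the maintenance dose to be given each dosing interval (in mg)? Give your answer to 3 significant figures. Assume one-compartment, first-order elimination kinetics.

1540 mg

At steady state, Dose/τ = Css × CL.
Dose = Css × CL × τ = 36.9 × 9.660 × 4.32 = 1540 mg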